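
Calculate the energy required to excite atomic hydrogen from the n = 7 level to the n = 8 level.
0.065078 eV

The energy levels of a hydrogen-like atom are E_n = -13.6057 eV / n².

Energy at n = 7: E_7 = -13.6057 / 7² = -0.277667347 eV
Energy at n = 8: E_8 = -13.6057 / 8² = -0.212589063 eV

The excitation energy is the difference:
ΔE = E_8 - E_7
ΔE = -0.212589063 - (-0.277667347)
ΔE = 0.065078 eV

Since this is positive, energy must be absorbed (photon absorption).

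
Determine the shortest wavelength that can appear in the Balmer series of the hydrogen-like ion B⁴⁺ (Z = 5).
14.580242 nm

The series limit corresponds to the transition from n = ∞ to n = 2.
This is the highest energy (shortest wavelength) transition in the Balmer series.

E_∞ = 0 eV
E_2 = -13.6057 × 5² / 2² = -85.03562500 eV

Energy at series limit:
ΔE = E_∞ - E_2 = 0 - (-85.03562500) = 85.03562500 eV
λ = hc/E = 1239.84 eV·nm / 85.03562500 eV = 14.580242 nm

This energy equals the ionization energy from the n = 2 state of B⁴⁺.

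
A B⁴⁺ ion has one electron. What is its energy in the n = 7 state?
-6.94 eV

For hydrogen-like ions, the energy levels scale with Z²:
E_n = -13.6057 Z² / n² eV

For B⁴⁺ (Z = 5) at n = 7:
E_7 = -13.6057 × 5² / 7²
E_7 = -13.6057 × 25 / 49
E_7 = -340.1425 / 49
E_7 = -6.94 eV

The energy is 25 times more negative than hydrogen at the same n due to the stronger nuclear charge.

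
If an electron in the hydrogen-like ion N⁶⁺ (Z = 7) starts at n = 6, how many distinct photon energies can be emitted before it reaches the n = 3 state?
6

The electron can occupy levels n = 3, 4, ..., 6 during de-excitation — that is m = 6 - 3 + 1 = 4 distinct levels.

The number of distinct spectral lines equals the number of ways to choose 2 of these m levels (each pair gives one possible emission transition):

Number of lines = m(m-1)/2 = 4×3/2 = 6

These correspond to all possible transitions between the 4 levels:
6 → 5, 6 → 4, 6 → 3, 5 → 4, 5 → 3, 4 → 3

Each transition produces a photon with a unique energy (and thus wavelength). This count does not depend on Z.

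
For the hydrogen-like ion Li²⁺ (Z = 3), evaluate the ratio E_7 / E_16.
5.2245

Using E_n = -13.6057 Z² / n² eV with Z = 3:

E_7 = -13.6057 × 3² / 7² = -122.4513 / 49 = -2.4990061224 eV
E_16 = -13.6057 × 3² / 16² = -122.4513 / 256 = -0.4783253906 eV

The ratio is:
E_7/E_16 = (-2.4990061224) / (-0.4783253906)
E_7/E_16 = (-122.4513/49) / (-122.4513/256)
E_7/E_16 = 256/49
E_7/E_16 = 5.2245
(Note: the Z² factors cancel in the ratio.)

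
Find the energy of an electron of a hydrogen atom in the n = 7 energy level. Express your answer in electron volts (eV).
-0.277667 eV

The energy levels of a hydrogen-like atom are given by:
E_n = -13.6057 eV / n²

For n = 7:
E_7 = -13.6057 eV / 7²
E_7 = -13.6057 eV / 49
E_7 = -0.277667 eV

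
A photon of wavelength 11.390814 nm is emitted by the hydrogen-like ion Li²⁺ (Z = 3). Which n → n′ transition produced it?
n = 3 → n = 1

First, find the photon energy from the wavelength (hc = 1239.84 eV·nm):
E = hc/λ = 1239.84 eV·nm / 11.390814 nm = 108.84560 eV

The energy levels of Li²⁺ satisfy E_n = -13.6057 × 3² / n² eV, so an emission n_i → n_f releases
ΔE = 13.6057 × 3² × (1/n_f² − 1/n_i²) eV.

Setting ΔE equal to the photon energy:
1/n_f² − 1/n_i² = 108.84560 / (13.6057 × 3²) = 0.88888889

Since 1/n_i² must be positive, we need 1/n_f² > 0.88888889, i.e. n_f ≤ 1. For each allowed n_f, solve n_i = (1/n_f² − 0.88888889)^(−1/2) and check whether it is a whole number:
  n_f = 1: 1/n_i² = 1.00000000 − 0.88888889 = 0.11111111 → n_i = 3.000  → integer, n_i = 3 ✓

Only n_f = 1 gives an integer upper level, n_i = 3.

The transition is from n = 3 to n = 1 (emission).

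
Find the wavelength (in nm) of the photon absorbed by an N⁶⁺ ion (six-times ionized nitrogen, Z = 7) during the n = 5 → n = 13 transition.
54.565 nm

First, find the transition energy using E_n = -13.6057 Z² / n² eV:
E_5 = -13.6057 × 7² / 5² = -26.66717 eV
E_13 = -13.6057 × 7² / 13² = -3.94485 eV

Photon energy: |ΔE| = |E_13 - E_5| = 22.72232 eV

Convert to wavelength using E = hc/λ with hc = 1239.84 eV·nm:
λ = hc/E = 1239.84 eV·nm / 22.72232 eV
λ = 54.565 nm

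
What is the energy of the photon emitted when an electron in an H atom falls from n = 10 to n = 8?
0.07653 eV

The energy levels are E_n = -13.6057 eV / n².

Energy at n = 10: E_10 = -13.6057 / 10² = -0.13605700 eV
Energy at n = 8: E_8 = -13.6057 / 8² = -0.21258906 eV

For emission (electron falling to lower state), the photon energy is:
E_photon = E_10 - E_8 = |-0.13605700 - (-0.21258906)|
E_photon = 0.07653 eV

This energy is carried away by the emitted photon.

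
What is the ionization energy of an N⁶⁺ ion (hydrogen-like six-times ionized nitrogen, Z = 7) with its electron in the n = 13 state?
3.94485 eV

The ionization energy is the energy needed to remove the electron completely (n → ∞).

For a hydrogen-like ion with Z = 7, E_n = -13.6057 Z² / n² eV.

At n = 13: E_13 = -13.6057 × 7² / 13² = -3.94484793 eV
At n = ∞: E_∞ = 0 eV

Ionization energy = E_∞ - E_13 = 0 - (-3.94484793) = 3.94484793 eV
Ionization energy ≈ 3.94485 eV

This is also called the binding energy of the electron in state n = 13.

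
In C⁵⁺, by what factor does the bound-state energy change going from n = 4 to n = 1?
16.000000

Using E_n = -13.6057 Z² / n² eV with Z = 6:

E_1 = -13.6057 × 6² / 1² = -489.8052 / 1 = -489.805200000000 eV
E_4 = -13.6057 × 6² / 4² = -489.8052 / 16 = -30.612825000000 eV

The ratio is:
E_1/E_4 = (-489.805200000000) / (-30.612825000000)
E_1/E_4 = (-489.8052/1) / (-489.8052/16)
E_1/E_4 = 16/1
E_1/E_4 = 16.000000
(Note: the Z² factors cancel in the ratio.)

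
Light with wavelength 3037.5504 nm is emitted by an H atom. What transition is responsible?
n = 10 → n = 5

First, find the photon energy from the wavelength (hc = 1239.84 eV·nm):
E = hc/λ = 1239.84 eV·nm / 3037.5504 nm = 0.40817101 eV

The energy levels of hydrogen satisfy E_n = -13.6057 / n² eV, so an emission n_i → n_f releases
ΔE = 13.6057 × (1/n_f² − 1/n_i²) eV.

Setting ΔE equal to the photon energy:
1/n_f² − 1/n_i² = 0.40817101 / 13.6057 = 0.030000001

Since 1/n_i² must be positive, we need 1/n_f² > 0.030000001, i.e. n_f ≤ 5. For each allowed n_f, solve n_i = (1/n_f² − 0.030000001)^(−1/2) and check whether it is a whole number:
  n_f = 1: 1/n_i² = 1.000000000 − 0.030000001 = 0.969999999 → n_i = 1.015  (not an integer) ✗
  n_f = 2: 1/n_i² = 0.250000000 − 0.030000001 = 0.219999999 → n_i = 2.132  (not an integer) ✗
  n_f = 3: 1/n_i² = 0.111111111 − 0.030000001 = 0.081111110 → n_i = 3.511  (not an integer) ✗
  n_f = 4: 1/n_i² = 0.062500000 − 0.030000001 = 0.032499999 → n_i = 5.547  (not an integer) ✗
  n_f = 5: 1/n_i² = 0.040000000 − 0.030000001 = 0.009999999 → n_i = 10.000  → integer, n_i = 10 ✓

Only n_f = 5 gives an integer upper level, n_i = 10.

The transition is from n = 10 to n = 5 (emission).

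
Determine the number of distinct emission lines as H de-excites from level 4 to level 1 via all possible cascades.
6

The electron can occupy levels n = 1, 2, ..., 4 during de-excitation — that is m = 4 - 1 + 1 = 4 distinct levels.

The number of distinct spectral lines equals the number of ways to choose 2 of these m levels (each pair gives one possible emission transition):

Number of lines = m(m-1)/2 = 4×3/2 = 6

These correspond to all possible transitions between the 4 levels:
4 → 3, 4 → 2, 4 → 1, 3 → 2, 3 → 1, 2 → 1

Each transition produces a photon with a unique energy (and thus wavelength). This count does not depend on Z.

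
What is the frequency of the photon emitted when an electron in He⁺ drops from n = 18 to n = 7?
2.279e+14 Hz

First, find the transition energy:
E_18 = -13.6057 × 2² / 18² = -0.1679716 eV
E_7 = -13.6057 × 2² / 7² = -1.1106694 eV
|ΔE| = |E_7 - E_18| = 0.9426978 eV

Convert to Joules: E = 0.9426978 eV × (1.602177 × 10⁻¹⁹ J/eV) = 1.51037e-19 J

Using E = hf:
f = E/h = 1.51037e-19 J / (6.62607 × 10⁻³⁴ J·s)
f = 2.279e+14 Hz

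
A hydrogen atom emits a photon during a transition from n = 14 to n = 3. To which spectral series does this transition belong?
Paschen series

The spectral series in hydrogen are named based on the final (lower) energy level:
- Lyman series: n_final = 1 (ultraviolet)
- Balmer series: n_final = 2 (visible/near-UV)
- Paschen series: n_final = 3 (infrared)
- Brackett series: n_final = 4 (infrared)
- Pfund series: n_final = 5 (far infrared)

Since this transition ends at n = 3, it belongs to the Paschen series.

For reference, this 14 → 3 line has photon energy
ΔE = 13.6057 eV × (1/3² - 1/14²) = 1.4423276 eV,
corresponding to wavelength λ = hc/ΔE = 1239.84 eV·nm / 1.4423276 eV = 859.611 nm in the infrared region.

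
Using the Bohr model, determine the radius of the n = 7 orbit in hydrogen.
2.592968 nm (or 25.929683 Å)

The Bohr radius formula is:
r_n = n² a₀ / Z

where a₀ = 0.052917721 nm is the Bohr radius.

For H (Z = 1) at n = 7:
r_7 = 7² × 0.052917721 nm / 1
r_7 = 49 × 0.052917721 nm / 1
r_7 = 2.5929683 nm / 1
r_7 = 2.592968 nm

The electron orbits at approximately 2.592968 nm from the nucleus.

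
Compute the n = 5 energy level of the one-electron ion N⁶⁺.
-26.67 eV

For hydrogen-like ions, the energy levels scale with Z²:
E_n = -13.6057 Z² / n² eV

For N⁶⁺ (Z = 7) at n = 5:
E_5 = -13.6057 × 7² / 5²
E_5 = -13.6057 × 49 / 25
E_5 = -666.6793 / 25
E_5 = -26.67 eV

The energy is 49 times more negative than hydrogen at the same n due to the stronger nuclear charge.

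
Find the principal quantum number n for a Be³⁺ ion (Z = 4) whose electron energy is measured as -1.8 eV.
n = 11

The exact energy levels follow E_n = -13.6057 Z² / n² eV with Z = 4.

The measured value (-1.8 eV) is reported to only 2 significant figures, so we must test candidate n values and see which one matches to that precision.

Candidate energies:
  n = 9:  E = -13.6057 × 4² / 9² = -2.68755 eV
  n = 10:  E = -13.6057 × 4² / 10² = -2.17691 eV
  n = 11:  E = -13.6057 × 4² / 11² = -1.79910 eV  ← matches
  n = 12:  E = -13.6057 × 4² / 12² = -1.51174 eV
  n = 13:  E = -13.6057 × 4² / 13² = -1.28811 eV

Checking against the measurement of -1.8 eV (2 sig figs), only n = 11 agrees:
E_11 = -1.79910 eV, which rounds to -1.8 eV ✓

Therefore n = 11.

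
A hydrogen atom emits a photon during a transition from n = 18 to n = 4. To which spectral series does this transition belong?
Brackett series

The spectral series in hydrogen are named based on the final (lower) energy level:
- Lyman series: n_final = 1 (ultraviolet)
- Balmer series: n_final = 2 (visible/near-UV)
- Paschen series: n_final = 3 (infrared)
- Brackett series: n_final = 4 (infrared)
- Pfund series: n_final = 5 (far infrared)

Since this transition ends at n = 4, it belongs to the Brackett series.

For reference, this 18 → 4 line has photon energy
ΔE = 13.6057 eV × (1/4² - 1/18²) = 0.80836335 eV,
corresponding to wavelength λ = hc/ΔE = 1239.84 eV·nm / 0.80836335 eV = 1533.77 nm in the infrared region.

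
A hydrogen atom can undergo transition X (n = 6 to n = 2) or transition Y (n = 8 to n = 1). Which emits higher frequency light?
8 → 1

Calculate the energy for each transition:

Transition 6 → 2:
ΔE₁ = |E_2 - E_6| = |-13.6057/2² - (-13.6057/6²)|
ΔE₁ = |-3.40142500 - (-0.37793611)| = 3.02349 eV

Transition 8 → 1:
ΔE₂ = |E_1 - E_8| = |-13.6057/1² - (-13.6057/8²)|
ΔE₂ = |-13.60570000 - (-0.21258906)| = 13.39311 eV

Since 13.39311 eV > 3.02349 eV, the transition 8 → 1 emits the more energetic photon.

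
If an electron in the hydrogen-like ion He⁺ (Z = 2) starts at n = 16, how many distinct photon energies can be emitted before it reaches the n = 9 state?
28

The electron can occupy levels n = 9, 10, ..., 16 during de-excitation — that is m = 16 - 9 + 1 = 8 distinct levels.

The number of distinct spectral lines equals the number of ways to choose 2 of these m levels (each pair gives one possible emission transition):

Number of lines = m(m-1)/2 = 8×7/2 = 28

These correspond to all possible transitions between the 8 levels:
16 → 15, 16 → 14, 16 → 13, 16 → 12, 16 → 11, 16 → 10, 16 → 9, 15 → 14...

Each transition produces a photon with a unique energy (and thus wavelength). This count does not depend on Z.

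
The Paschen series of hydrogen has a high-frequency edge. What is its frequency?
3.65538e+14 Hz

The series limit corresponds to the transition from n = ∞ to n = 3.
This is the highest energy (shortest wavelength) transition in the Paschen series.

E_∞ = 0 eV
E_3 = -13.6057 / 3² = -1.51174444 eV

Energy at series limit:
ΔE = E_∞ - E_3 = 0 - (-1.51174444) = 1.51174444 eV
E = 1.51174444 eV × (1.602177 × 10⁻¹⁹ J/eV) = 2.4220822e-19 J
f = E/h = 2.4220822e-19 J / (6.62607 × 10⁻³⁴ J·s) = 3.65538e+14 Hz

This energy equals the ionization energy from the n = 3 state of hydrogen.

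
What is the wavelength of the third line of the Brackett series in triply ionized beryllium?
135.31 nm

The lines of a series are numbered from the longest wavelength (smallest ΔE) outward; the third line is the transition from n = n_f + 3 to n_f.
The Brackett series has all transitions ending at n_f = 4.

For Be³⁺ (Z = 4), the third line (γ-line) is the jump from n = 7 to n = 4:
E_7 = -13.6057 × 4² / 7² = -4.442678 eV
E_4 = -13.6057 × 4² / 4² = -13.605700 eV
ΔE = E_7 - E_4 = 9.163022 eV

λ = hc/E = 1239.84 eV·nm / 9.163022 eV
λ = 135.31 nm

This is the γ-line of the Brackett series in Be³⁺.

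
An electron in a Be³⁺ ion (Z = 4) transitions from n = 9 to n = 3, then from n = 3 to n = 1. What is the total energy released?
215.003654 eV

The energy levels of Be³⁺ are E_n = -13.6057 × 4² / n² eV.

First transition (9 → 3):
ΔE₁ = |E_3 - E_9|
ΔE₁ = |-24.187911111111 - (-2.687545679012)| = 21.500365432 eV

Second transition (3 → 1):
ΔE₂ = |E_1 - E_3|
ΔE₂ = |-217.691200000000 - (-24.187911111111)| = 193.503288889 eV

Total energy released:
E_total = ΔE₁ + ΔE₂ = 21.500365432 + 193.503288889 = 215.003654 eV

Note: This equals the direct transition 9 → 1: 215.003654 eV ✓
Energy is conserved regardless of the path taken.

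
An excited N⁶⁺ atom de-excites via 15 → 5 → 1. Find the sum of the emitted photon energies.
663.72 eV

The energy levels of N⁶⁺ are E_n = -13.6057 × 7² / n² eV.

First transition (15 → 5):
ΔE₁ = |E_5 - E_15|
ΔE₁ = |-26.66717200 - (-2.96301911)| = 23.70415 eV

Second transition (5 → 1):
ΔE₂ = |E_1 - E_5|
ΔE₂ = |-666.67930000 - (-26.66717200)| = 640.01213 eV

Total energy released:
E_total = ΔE₁ + ΔE₂ = 23.70415 + 640.01213 = 663.72 eV

Note: This equals the direct transition 15 → 1: 663.72 eV ✓
Energy is conserved regardless of the path taken.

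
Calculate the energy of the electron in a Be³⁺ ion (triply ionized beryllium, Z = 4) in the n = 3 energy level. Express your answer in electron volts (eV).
-24.1879 eV

The energy levels of a hydrogen-like atom are given by:
E_n = -13.6057 Z² / n² eV  (with Z = 4 for Be³⁺)

For n = 3:
E_3 = -13.6057 × 4² / 3²
E_3 = -13.6057 × 16 / 9
E_3 = -24.1879 eV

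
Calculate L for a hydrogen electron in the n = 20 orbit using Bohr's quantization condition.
2.10914e-33 J·s (or 20ℏ)

In the Bohr model, angular momentum is quantized:
L = nℏ

where ℏ = h/(2π) = 1.0545718e-34 J·s

For n = 20:
L = 20 × 1.0545718e-34 J·s
L = 2.10914e-33 J·s

This can also be written as L = 20ℏ.
The angular momentum is an integer multiple of the reduced Planck constant.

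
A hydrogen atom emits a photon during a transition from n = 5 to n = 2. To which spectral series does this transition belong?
Balmer series

The spectral series in hydrogen are named based on the final (lower) energy level:
- Lyman series: n_final = 1 (ultraviolet)
- Balmer series: n_final = 2 (visible/near-UV)
- Paschen series: n_final = 3 (infrared)
- Brackett series: n_final = 4 (infrared)
- Pfund series: n_final = 5 (far infrared)

Since this transition ends at n = 2, it belongs to the Balmer series.

For reference, this 5 → 2 line has photon energy
ΔE = 13.6057 eV × (1/2² - 1/5²) = 2.857197 eV,
corresponding to wavelength λ = hc/ΔE = 1239.84 eV·nm / 2.857197 eV = 433.94 nm in the visible/near-UV region.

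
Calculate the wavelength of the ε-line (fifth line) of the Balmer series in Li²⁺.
44.100732 nm

The lines of a series are numbered from the longest wavelength (smallest ΔE) outward; the fifth line is the transition from n = n_f + 5 to n_f.
The Balmer series has all transitions ending at n_f = 2.

For Li²⁺ (Z = 3), the fifth line (ε-line) is the jump from n = 7 to n = 2:
E_7 = -13.6057 × 3² / 7² = -2.49900612 eV
E_2 = -13.6057 × 3² / 2² = -30.61282500 eV
ΔE = E_7 - E_2 = 28.11381888 eV

λ = hc/E = 1239.84 eV·nm / 28.11381888 eV
λ = 44.100732 nm

This is the ε-line of the Balmer series in Li²⁺.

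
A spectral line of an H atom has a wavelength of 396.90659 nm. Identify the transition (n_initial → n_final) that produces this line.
n = 7 → n = 2

First, find the photon energy from the wavelength (hc = 1239.84 eV·nm):
E = hc/λ = 1239.84 eV·nm / 396.90659 nm = 3.1237577 eV

The energy levels of hydrogen satisfy E_n = -13.6057 / n² eV, so an emission n_i → n_f releases
ΔE = 13.6057 × (1/n_f² − 1/n_i²) eV.

Setting ΔE equal to the photon energy:
1/n_f² − 1/n_i² = 3.1237577 / 13.6057 = 0.22959184

Since 1/n_i² must be positive, we need 1/n_f² > 0.22959184, i.e. n_f ≤ 2. For each allowed n_f, solve n_i = (1/n_f² − 0.22959184)^(−1/2) and check whether it is a whole number:
  n_f = 1: 1/n_i² = 1.00000000 − 0.22959184 = 0.77040816 → n_i = 1.139  (not an integer) ✗
  n_f = 2: 1/n_i² = 0.25000000 − 0.22959184 = 0.02040816 → n_i = 7.000  → integer, n_i = 7 ✓

Only n_f = 2 gives an integer upper level, n_i = 7.

The transition is from n = 7 to n = 2 (emission).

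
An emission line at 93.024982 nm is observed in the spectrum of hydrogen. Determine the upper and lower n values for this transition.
n = 7 → n = 1

First, find the photon energy from the wavelength (hc = 1239.84 eV·nm):
E = hc/λ = 1239.84 eV·nm / 93.024982 nm = 13.328033 eV

The energy levels of hydrogen satisfy E_n = -13.6057 / n² eV, so an emission n_i → n_f releases
ΔE = 13.6057 × (1/n_f² − 1/n_i²) eV.

Setting ΔE equal to the photon energy:
1/n_f² − 1/n_i² = 13.328033 / 13.6057 = 0.97959186

Since 1/n_i² must be positive, we need 1/n_f² > 0.97959186, i.e. n_f ≤ 1. For each allowed n_f, solve n_i = (1/n_f² − 0.97959186)^(−1/2) and check whether it is a whole number:
  n_f = 1: 1/n_i² = 1.00000000 − 0.97959186 = 0.02040814 → n_i = 7.000  → integer, n_i = 7 ✓

Only n_f = 1 gives an integer upper level, n_i = 7.

The transition is from n = 7 to n = 1 (emission).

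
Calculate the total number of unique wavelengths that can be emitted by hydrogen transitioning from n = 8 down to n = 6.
3

The electron can occupy levels n = 6, 7, ..., 8 during de-excitation — that is m = 8 - 6 + 1 = 3 distinct levels.

The number of distinct spectral lines equals the number of ways to choose 2 of these m levels (each pair gives one possible emission transition):

Number of lines = m(m-1)/2 = 3×2/2 = 3

These correspond to all possible transitions between the 3 levels:
8 → 7, 8 → 6, 7 → 6

Each transition produces a photon with a unique energy (and thus wavelength). This count does not depend on Z.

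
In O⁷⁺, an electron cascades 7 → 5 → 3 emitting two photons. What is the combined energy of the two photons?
78.98093 eV

The energy levels of O⁷⁺ are E_n = -13.6057 × 8² / n² eV.

First transition (7 → 5):
ΔE₁ = |E_5 - E_7|
ΔE₁ = |-34.83059200000 - (-17.77071020408)| = 17.05988180 eV

Second transition (5 → 3):
ΔE₂ = |E_3 - E_5|
ΔE₂ = |-96.75164444444 - (-34.83059200000)| = 61.92105244 eV

Total energy released:
E_total = ΔE₁ + ΔE₂ = 17.05988180 + 61.92105244 = 78.98093 eV

Note: This equals the direct transition 7 → 3: 78.98093 eV ✓
Energy is conserved regardless of the path taken.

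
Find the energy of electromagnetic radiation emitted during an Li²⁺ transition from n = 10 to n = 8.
0.68879 eV

The energy levels are E_n = -13.6057 Z² eV / n².

Energy at n = 10: E_10 = -13.6057 × 3² / 10² = -1.22451300 eV
Energy at n = 8: E_8 = -13.6057 × 3² / 8² = -1.91330156 eV

For emission (electron falling to lower state), the photon energy is:
E_photon = E_10 - E_8 = |-1.22451300 - (-1.91330156)|
E_photon = 0.68879 eV

This energy is carried away by the emitted photon.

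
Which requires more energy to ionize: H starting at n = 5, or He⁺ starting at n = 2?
He⁺ at n = 2 (E = -13.61 eV)

Using E_n = -13.6057 Z² / n² eV:

H (Z = 1) at n = 5:
E = -13.6057 × 1² / 5² = -13.6057 × 1 / 25 = -0.54423 eV

He⁺ (Z = 2) at n = 2:
E = -13.6057 × 2² / 2² = -13.6057 × 4 / 4 = -13.60570 eV

Since -13.60570 eV < -0.54423 eV,
He⁺ at n = 2 is more tightly bound (requires more energy to ionize).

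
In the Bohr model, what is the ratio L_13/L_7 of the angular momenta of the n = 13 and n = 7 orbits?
1.85714

In the Bohr model, L_n = nℏ, so the ratio is purely the ratio of quantum numbers:

L_13/L_7 = 13ℏ / 7ℏ = 13/7 = 1.85714

The angular momentum scales linearly with n.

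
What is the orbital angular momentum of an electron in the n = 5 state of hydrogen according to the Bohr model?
5.27286e-34 J·s (or 5ℏ)

In the Bohr model, angular momentum is quantized:
L = nℏ

where ℏ = h/(2π) = 1.0545718e-34 J·s

For n = 5:
L = 5 × 1.0545718e-34 J·s
L = 5.27286e-34 J·s

This can also be written as L = 5ℏ.
The angular momentum is an integer multiple of the reduced Planck constant.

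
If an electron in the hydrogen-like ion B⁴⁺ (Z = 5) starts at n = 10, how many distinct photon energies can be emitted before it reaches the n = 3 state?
28

The electron can occupy levels n = 3, 4, ..., 10 during de-excitation — that is m = 10 - 3 + 1 = 8 distinct levels.

The number of distinct spectral lines equals the number of ways to choose 2 of these m levels (each pair gives one possible emission transition):

Number of lines = m(m-1)/2 = 8×7/2 = 28

These correspond to all possible transitions between the 8 levels:
10 → 9, 10 → 8, 10 → 7, 10 → 6, 10 → 5, 10 → 4, 10 → 3, 9 → 8...

Each transition produces a photon with a unique energy (and thus wavelength). This count does not depend on Z.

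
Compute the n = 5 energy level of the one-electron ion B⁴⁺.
-13.6057 eV

For hydrogen-like ions, the energy levels scale with Z²:
E_n = -13.6057 Z² / n² eV

For B⁴⁺ (Z = 5) at n = 5:
E_5 = -13.6057 × 5² / 5²
E_5 = -13.6057 × 25 / 25
E_5 = -340.1425 / 25
E_5 = -13.6057 eV

The energy is 25 times more negative than hydrogen at the same n due to the stronger nuclear charge.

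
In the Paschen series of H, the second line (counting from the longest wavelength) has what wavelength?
1281.46659 nm

The lines of a series are numbered from the longest wavelength (smallest ΔE) outward; the second line is the transition from n = n_f + 2 to n_f.
The Paschen series has all transitions ending at n_f = 3.

For H, the second line (β-line) is the jump from n = 5 to n = 3:
E_5 = -13.6057 / 5² = -0.54422800000 eV
E_3 = -13.6057 / 3² = -1.51174444444 eV
ΔE = E_5 - E_3 = 0.96751644444 eV

λ = hc/E = 1239.84 eV·nm / 0.96751644444 eV
λ = 1281.46659 nm

This is the β-line of the Paschen series in H.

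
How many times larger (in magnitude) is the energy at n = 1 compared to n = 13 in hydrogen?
169.0000

Using E_n = -13.6057 Z² / n² eV with Z = 1:

E_1 = -13.6057 / 1² = -13.6057 / 1 = -13.6057000000 eV
E_13 = -13.6057 / 13² = -13.6057 / 169 = -0.0805071006 eV

The ratio is:
E_1/E_13 = (-13.6057000000) / (-0.0805071006)
E_1/E_13 = (-13.6057/1) / (-13.6057/169)
E_1/E_13 = 169/1
E_1/E_13 = 169.0000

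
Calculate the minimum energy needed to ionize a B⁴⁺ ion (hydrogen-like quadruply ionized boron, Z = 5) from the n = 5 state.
13.6057 eV

The ionization energy is the energy needed to remove the electron completely (n → ∞).

For a hydrogen-like ion with Z = 5, E_n = -13.6057 Z² / n² eV.

At n = 5: E_5 = -13.6057 × 5² / 5² = -13.6057000 eV
At n = ∞: E_∞ = 0 eV

Ionization energy = E_∞ - E_5 = 0 - (-13.6057000) = 13.6057000 eV
Ionization energy ≈ 13.6057 eV

This is also called the binding energy of the electron in state n = 5.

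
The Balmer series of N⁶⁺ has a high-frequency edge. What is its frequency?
4.03006e+16 Hz

The series limit corresponds to the transition from n = ∞ to n = 2.
This is the highest energy (shortest wavelength) transition in the Balmer series.

E_∞ = 0 eV
E_2 = -13.6057 × 7² / 2² = -166.669825 eV

Energy at series limit:
ΔE = E_∞ - E_2 = 0 - (-166.669825) = 166.669825 eV
E = 166.669825 eV × (1.602177 × 10⁻¹⁹ J/eV) = 2.6703456e-17 J
f = E/h = 2.6703456e-17 J / (6.62607 × 10⁻³⁴ J·s) = 4.03006e+16 Hz

This energy equals the ionization energy from the n = 2 state of N⁶⁺.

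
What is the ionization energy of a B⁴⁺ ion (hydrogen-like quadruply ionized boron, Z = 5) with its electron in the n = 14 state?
1.735 eV

The ionization energy is the energy needed to remove the electron completely (n → ∞).

For a hydrogen-like ion with Z = 5, E_n = -13.6057 Z² / n² eV.

At n = 14: E_14 = -13.6057 × 5² / 14² = -1.735421 eV
At n = ∞: E_∞ = 0 eV

Ionization energy = E_∞ - E_14 = 0 - (-1.735421) = 1.735421 eV
Ionization energy ≈ 1.735 eV

This is also called the binding energy of the electron in state n = 14.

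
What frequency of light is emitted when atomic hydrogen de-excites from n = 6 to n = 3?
2.7415e+14 Hz

First, find the transition energy:
E_6 = -13.6057 / 6² = -0.3779361 eV
E_3 = -13.6057 / 3² = -1.5117444 eV
|ΔE| = |E_3 - E_6| = 1.1338083 eV

Convert to Joules: E = 1.1338083 eV × (1.602177 × 10⁻¹⁹ J/eV) = 1.816562e-19 J

Using E = hf:
f = E/h = 1.816562e-19 J / (6.62607 × 10⁻³⁴ J·s)
f = 2.7415e+14 Hz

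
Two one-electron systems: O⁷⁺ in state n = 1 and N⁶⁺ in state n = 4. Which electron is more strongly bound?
O⁷⁺ at n = 1 (E = -870.764800 eV)

Using E_n = -13.6057 Z² / n² eV:

O⁷⁺ (Z = 8) at n = 1:
E = -13.6057 × 8² / 1² = -13.6057 × 64 / 1 = -870.764800000 eV

N⁶⁺ (Z = 7) at n = 4:
E = -13.6057 × 7² / 4² = -13.6057 × 49 / 16 = -41.667456250 eV

Since -870.764800000 eV < -41.667456250 eV,
O⁷⁺ at n = 1 is more tightly bound (requires more energy to ionize).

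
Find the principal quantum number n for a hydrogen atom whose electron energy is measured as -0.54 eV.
n = 5

The exact energy levels follow E_n = -13.6057 eV / n².

The measured value (-0.54 eV) is reported to only 2 significant figures, so we must test candidate n values and see which one matches to that precision.

Candidate energies:
  n = 3:  E = -13.6057/3² = -1.51174 eV
  n = 4:  E = -13.6057/4² = -0.85036 eV
  n = 5:  E = -13.6057/5² = -0.54423 eV  ← matches
  n = 6:  E = -13.6057/6² = -0.37794 eV
  n = 7:  E = -13.6057/7² = -0.27767 eV

Checking against the measurement of -0.54 eV (2 sig figs), only n = 5 agrees:
E_5 = -0.54423 eV, which rounds to -0.54 eV ✓

Therefore n = 5.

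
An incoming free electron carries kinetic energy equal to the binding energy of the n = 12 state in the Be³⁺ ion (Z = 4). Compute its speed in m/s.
7.29231e+05 m/s (or 0.24325% of c)

The binding energy at n = 12 for Be³⁺ is:
E_12 = -13.6057 × 4²/12² = -1.51174444 eV
|E_12| = 1.51174444 eV

Convert to Joules:
KE = 1.51174444 eV × (1.602177 × 10⁻¹⁹ J/eV) = 2.4220822e-19 J

Using KE = ½mv²:
v = √(2·KE/m_e)
v = √(2 × 2.4220822e-19 J / 9.10938 × 10⁻³¹ kg)
v = 7.29231e+05 m/s

This is approximately 0.24325% the speed of light.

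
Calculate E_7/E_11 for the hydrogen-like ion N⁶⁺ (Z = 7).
2.4694

Using E_n = -13.6057 Z² / n² eV with Z = 7:

E_7 = -13.6057 × 7² / 7² = -666.6793 / 49 = -13.6057000000 eV
E_11 = -13.6057 × 7² / 11² = -666.6793 / 121 = -5.5097462810 eV

The ratio is:
E_7/E_11 = (-13.6057000000) / (-5.5097462810)
E_7/E_11 = (-666.6793/49) / (-666.6793/121)
E_7/E_11 = 121/49
E_7/E_11 = 2.4694
(Note: the Z² factors cancel in the ratio.)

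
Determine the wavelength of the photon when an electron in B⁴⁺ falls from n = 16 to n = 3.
34.00 nm

First, find the transition energy using E_n = -13.6057 Z² / n² eV:
E_16 = -13.6057 × 5² / 16² = -1.3287 eV
E_3 = -13.6057 × 5² / 3² = -37.7936 eV

Photon energy: |ΔE| = |E_3 - E_16| = 36.4649 eV

Convert to wavelength using E = hc/λ with hc = 1239.84 eV·nm:
λ = hc/E = 1239.84 eV·nm / 36.4649 eV
λ = 34.00 nm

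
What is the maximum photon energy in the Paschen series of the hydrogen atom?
1.51174 eV

The series limit corresponds to the transition from n = ∞ to n = 3.
This is the highest energy (shortest wavelength) transition in the Paschen series.

E_∞ = 0 eV
E_3 = -13.6057 / 3² = -1.51174 eV

Energy at series limit:
ΔE = E_∞ - E_3 = 0 - (-1.51174) = 1.51174 eV

This energy equals the ionization energy from the n = 3 state of hydrogen.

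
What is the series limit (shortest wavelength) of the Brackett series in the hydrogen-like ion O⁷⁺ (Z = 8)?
22.781628 nm

The series limit corresponds to the transition from n = ∞ to n = 4.
This is the highest energy (shortest wavelength) transition in the Brackett series.

E_∞ = 0 eV
E_4 = -13.6057 × 8² / 4² = -54.42280000 eV

Energy at series limit:
ΔE = E_∞ - E_4 = 0 - (-54.42280000) = 54.42280000 eV
λ = hc/E = 1239.84 eV·nm / 54.42280000 eV = 22.781628 nm

This energy equals the ionization energy from the n = 4 state of O⁷⁺.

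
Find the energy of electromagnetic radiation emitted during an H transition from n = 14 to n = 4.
0.7809 eV

The energy levels are E_n = -13.6057 eV / n².

Energy at n = 14: E_14 = -13.6057 / 14² = -0.0694168 eV
Energy at n = 4: E_4 = -13.6057 / 4² = -0.8503563 eV

For emission (electron falling to lower state), the photon energy is:
E_photon = E_14 - E_4 = |-0.0694168 - (-0.8503563)|
E_photon = 0.7809 eV

This energy is carried away by the emitted photon.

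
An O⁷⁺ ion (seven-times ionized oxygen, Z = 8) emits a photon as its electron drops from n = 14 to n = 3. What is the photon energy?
92.31 eV

The energy levels are E_n = -13.6057 Z² eV / n².

Energy at n = 14: E_14 = -13.6057 × 8² / 14² = -4.44268 eV
Energy at n = 3: E_3 = -13.6057 × 8² / 3² = -96.75164 eV

For emission (electron falling to lower state), the photon energy is:
E_photon = E_14 - E_3 = |-4.44268 - (-96.75164)|
E_photon = 92.31 eV

This energy is carried away by the emitted photon.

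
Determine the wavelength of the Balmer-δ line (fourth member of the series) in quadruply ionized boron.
16.40277 nm

The lines of a series are numbered from the longest wavelength (smallest ΔE) outward; the fourth line is the transition from n = n_f + 4 to n_f.
The Balmer series has all transitions ending at n_f = 2.

For B⁴⁺ (Z = 5), the fourth line (δ-line) is the jump from n = 6 to n = 2:
E_6 = -13.6057 × 5² / 6² = -9.4484028 eV
E_2 = -13.6057 × 5² / 2² = -85.0356250 eV
ΔE = E_6 - E_2 = 75.5872222 eV

λ = hc/E = 1239.84 eV·nm / 75.5872222 eV
λ = 16.40277 nm

This is the δ-line of the Balmer series in B⁴⁺.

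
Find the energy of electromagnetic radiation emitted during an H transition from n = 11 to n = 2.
3.28898 eV

The energy levels are E_n = -13.6057 eV / n².

Energy at n = 11: E_11 = -13.6057 / 11² = -0.11244380 eV
Energy at n = 2: E_2 = -13.6057 / 2² = -3.40142500 eV

For emission (electron falling to lower state), the photon energy is:
E_photon = E_11 - E_2 = |-0.11244380 - (-3.40142500)|
E_photon = 3.28898 eV

This energy is carried away by the emitted photon.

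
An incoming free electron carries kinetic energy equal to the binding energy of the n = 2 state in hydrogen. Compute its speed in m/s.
1.09385e+06 m/s (or 0.36487% of c)

The binding energy at n = 2 for hydrogen is:
E_2 = -13.6057/2² = -3.40142500 eV
|E_2| = 3.40142500 eV

Convert to Joules:
KE = 3.40142500 eV × (1.602177 × 10⁻¹⁹ J/eV) = 5.4496849e-19 J

Using KE = ½mv²:
v = √(2·KE/m_e)
v = √(2 × 5.4496849e-19 J / 9.10938 × 10⁻³¹ kg)
v = 1.09385e+06 m/s

This is approximately 0.36487% the speed of light.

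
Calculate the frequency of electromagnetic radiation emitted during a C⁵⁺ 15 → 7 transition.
1.89e+15 Hz

First, find the transition energy:
E_15 = -13.6057 × 6² / 15² = -2.1769120 eV
E_7 = -13.6057 × 6² / 7² = -9.9960245 eV
|ΔE| = |E_7 - E_15| = 7.8191125 eV

Convert to Joules: E = 7.8191125 eV × (1.602177 × 10⁻¹⁹ J/eV) = 1.2528e-18 J

Using E = hf:
f = E/h = 1.2528e-18 J / (6.62607 × 10⁻³⁴ J·s)
f = 1.89e+15 Hz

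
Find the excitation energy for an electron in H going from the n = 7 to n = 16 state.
0.22452 eV

The energy levels of a hydrogen-like atom are E_n = -13.6057 eV / n².

Energy at n = 7: E_7 = -13.6057 / 7² = -0.27766735 eV
Energy at n = 16: E_16 = -13.6057 / 16² = -0.05314727 eV

The excitation energy is the difference:
ΔE = E_16 - E_7
ΔE = -0.05314727 - (-0.27766735)
ΔE = 0.22452 eV

Since this is positive, energy must be absorbed (photon absorption).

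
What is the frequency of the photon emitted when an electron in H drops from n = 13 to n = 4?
1.86e+14 Hz

First, find the transition energy:
E_13 = -13.6057 / 13² = -0.080507 eV
E_4 = -13.6057 / 4² = -0.850356 eV
|ΔE| = |E_4 - E_13| = 0.769849 eV

Convert to Joules: E = 0.769849 eV × (1.602177 × 10⁻¹⁹ J/eV) = 1.2334e-19 J

Using E = hf:
f = E/h = 1.2334e-19 J / (6.62607 × 10⁻³⁴ J·s)
f = 1.86e+14 Hz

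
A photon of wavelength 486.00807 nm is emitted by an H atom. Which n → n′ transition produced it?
n = 4 → n = 2

First, find the photon energy from the wavelength (hc = 1239.84 eV·nm):
E = hc/λ = 1239.84 eV·nm / 486.00807 nm = 2.5510688 eV

The energy levels of hydrogen satisfy E_n = -13.6057 / n² eV, so an emission n_i → n_f releases
ΔE = 13.6057 × (1/n_f² − 1/n_i²) eV.

Setting ΔE equal to the photon energy:
1/n_f² − 1/n_i² = 2.5510688 / 13.6057 = 0.18750000

Since 1/n_i² must be positive, we need 1/n_f² > 0.18750000, i.e. n_f ≤ 2. For each allowed n_f, solve n_i = (1/n_f² − 0.18750000)^(−1/2) and check whether it is a whole number:
  n_f = 1: 1/n_i² = 1.00000000 − 0.18750000 = 0.81250000 → n_i = 1.109  (not an integer) ✗
  n_f = 2: 1/n_i² = 0.25000000 − 0.18750000 = 0.06250000 → n_i = 4.000  → integer, n_i = 4 ✓

Only n_f = 2 gives an integer upper level, n_i = 4.

The transition is from n = 4 to n = 2 (emission).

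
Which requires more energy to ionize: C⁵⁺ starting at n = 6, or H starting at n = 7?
C⁵⁺ at n = 6 (E = -13.606 eV)

Using E_n = -13.6057 Z² / n² eV:

C⁵⁺ (Z = 6) at n = 6:
E = -13.6057 × 6² / 6² = -13.6057 × 36 / 36 = -13.605700 eV

H (Z = 1) at n = 7:
E = -13.6057 × 1² / 7² = -13.6057 × 1 / 49 = -0.277667 eV

Since -13.605700 eV < -0.277667 eV,
C⁵⁺ at n = 6 is more tightly bound (requires more energy to ionize).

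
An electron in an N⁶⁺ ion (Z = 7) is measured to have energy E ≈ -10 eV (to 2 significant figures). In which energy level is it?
n = 8

The exact energy levels follow E_n = -13.6057 Z² / n² eV with Z = 7.

The measured value (-10 eV) is reported to only 2 significant figures, so we must test candidate n values and see which one matches to that precision.

Candidate energies:
  n = 6:  E = -13.6057 × 7² / 6² = -18.51887 eV
  n = 7:  E = -13.6057 × 7² / 7² = -13.60570 eV
  n = 8:  E = -13.6057 × 7² / 8² = -10.41686 eV  ← matches
  n = 9:  E = -13.6057 × 7² / 9² = -8.23061 eV
  n = 10:  E = -13.6057 × 7² / 10² = -6.66679 eV

Checking against the measurement of -10 eV (2 sig figs), only n = 8 agrees:
E_8 = -10.41686 eV, which rounds to -10 eV ✓

Therefore n = 8.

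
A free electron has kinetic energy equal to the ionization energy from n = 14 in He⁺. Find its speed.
3.12528e+05 m/s (or 0.10% of c)

The binding energy at n = 14 for He⁺ is:
E_14 = -13.6057 × 2²/14² = -0.277667347 eV
|E_14| = 0.277667347 eV

Convert to Joules:
KE = 0.277667347 eV × (1.602177 × 10⁻¹⁹ J/eV) = 4.4487224e-20 J

Using KE = ½mv²:
v = √(2·KE/m_e)
v = √(2 × 4.4487224e-20 J / 9.10938 × 10⁻³¹ kg)
v = 3.12528e+05 m/s

This is approximately 0.10% the speed of light.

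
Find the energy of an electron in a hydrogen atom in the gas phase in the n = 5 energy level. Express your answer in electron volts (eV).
-0.54 eV

The energy levels of a hydrogen-like atom are given by:
E_n = -13.6057 eV / n²

For n = 5:
E_5 = -13.6057 eV / 5²
E_5 = -13.6057 eV / 25
E_5 = -0.54 eV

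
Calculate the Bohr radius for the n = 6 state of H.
1.905038 nm (or 19.050380 Å)

The Bohr radius formula is:
r_n = n² a₀ / Z

where a₀ = 0.052917721 nm is the Bohr radius.

For H (Z = 1) at n = 6:
r_6 = 6² × 0.052917721 nm / 1
r_6 = 36 × 0.052917721 nm / 1
r_6 = 1.9050380 nm / 1
r_6 = 1.905038 nm

The electron orbits at approximately 1.905038 nm from the nucleus.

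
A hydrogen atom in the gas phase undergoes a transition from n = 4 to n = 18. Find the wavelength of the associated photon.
1533.766 nm

First, find the transition energy using E_n = -13.6057 / n² eV:
E_4 = -13.6057 / 4² = -0.850356250 eV
E_18 = -13.6057 / 18² = -0.041992901 eV

Photon energy: |ΔE| = |E_18 - E_4| = 0.808363349 eV

Convert to wavelength using E = hc/λ with hc = 1239.84 eV·nm:
λ = hc/E = 1239.84 eV·nm / 0.808363349 eV
λ = 1533.766 nm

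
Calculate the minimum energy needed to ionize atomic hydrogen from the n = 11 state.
0.1124 eV

The ionization energy is the energy needed to remove the electron completely (n → ∞).

For hydrogen, E_n = -13.6057 eV / n².

At n = 11: E_11 = -13.6057 / 11² = -0.1124438 eV
At n = ∞: E_∞ = 0 eV

Ionization energy = E_∞ - E_11 = 0 - (-0.1124438) = 0.1124438 eV
Ionization energy ≈ 0.1124 eV

This is also called the binding energy of the electron in state n = 11.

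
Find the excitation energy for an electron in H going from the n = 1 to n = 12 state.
13.51 eV

The energy levels of a hydrogen-like atom are E_n = -13.6057 eV / n².

Energy at n = 1: E_1 = -13.6057 / 1² = -13.60570 eV
Energy at n = 12: E_12 = -13.6057 / 12² = -0.09448 eV

The excitation energy is the difference:
ΔE = E_12 - E_1
ΔE = -0.09448 - (-13.60570)
ΔE = 13.51 eV

Since this is positive, energy must be absorbed (photon absorption).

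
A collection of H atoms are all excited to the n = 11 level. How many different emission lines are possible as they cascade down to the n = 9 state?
3

The electron can occupy levels n = 9, 10, ..., 11 during de-excitation — that is m = 11 - 9 + 1 = 3 distinct levels.

The number of distinct spectral lines equals the number of ways to choose 2 of these m levels (each pair gives one possible emission transition):

Number of lines = m(m-1)/2 = 3×2/2 = 3

These correspond to all possible transitions between the 3 levels:
11 → 10, 11 → 9, 10 → 9

Each transition produces a photon with a unique energy (and thus wavelength). This count does not depend on Z.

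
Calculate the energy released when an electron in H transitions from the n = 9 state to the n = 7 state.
0.11 eV

The energy levels are E_n = -13.6057 eV / n².

Energy at n = 9: E_9 = -13.6057 / 9² = -0.16797 eV
Energy at n = 7: E_7 = -13.6057 / 7² = -0.27767 eV

For emission (electron falling to lower state), the photon energy is:
E_photon = E_9 - E_7 = |-0.16797 - (-0.27767)|
E_photon = 0.11 eV

This energy is carried away by the emitted photon.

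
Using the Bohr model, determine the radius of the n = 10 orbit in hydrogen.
5.2918 nm (or 52.9177 Å)

The Bohr radius formula is:
r_n = n² a₀ / Z

where a₀ = 0.0529177 nm is the Bohr radius.

For H (Z = 1) at n = 10:
r_10 = 10² × 0.0529177 nm / 1
r_10 = 100 × 0.0529177 nm / 1
r_10 = 5.29177 nm / 1
r_10 = 5.2918 nm

The electron orbits at approximately 5.2918 nm from the nucleus.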